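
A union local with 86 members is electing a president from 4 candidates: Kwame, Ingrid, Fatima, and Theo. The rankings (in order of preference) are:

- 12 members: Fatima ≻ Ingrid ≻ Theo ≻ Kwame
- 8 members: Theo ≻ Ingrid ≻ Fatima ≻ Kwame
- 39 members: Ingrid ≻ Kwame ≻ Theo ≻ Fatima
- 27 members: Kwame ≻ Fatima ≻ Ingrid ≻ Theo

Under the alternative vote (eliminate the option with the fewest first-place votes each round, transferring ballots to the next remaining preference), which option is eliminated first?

Theo

Round 1: Kwame 27, Ingrid 39, Fatima 12, Theo 8. Eliminate Theo.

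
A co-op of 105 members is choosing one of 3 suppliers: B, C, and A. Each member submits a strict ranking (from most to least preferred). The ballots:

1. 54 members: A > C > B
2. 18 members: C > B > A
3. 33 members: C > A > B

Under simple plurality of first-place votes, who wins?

A

First-place votes: B 0, C 51, A 54.
A has the most first-place votes.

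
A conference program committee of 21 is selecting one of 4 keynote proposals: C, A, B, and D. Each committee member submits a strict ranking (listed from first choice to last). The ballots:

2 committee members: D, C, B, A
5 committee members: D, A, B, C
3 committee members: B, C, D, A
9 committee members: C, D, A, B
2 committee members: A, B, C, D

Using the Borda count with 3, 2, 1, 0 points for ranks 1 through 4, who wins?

C: 2·2 + 5·0 + 3·2 + 9·3 + 2·1 = 39
A: 2·0 + 5·2 + 3·0 + 9·1 + 2·3 = 25
B: 2·1 + 5·1 + 3·3 + 9·0 + 2·2 = 20
D: 2·3 + 5·3 + 3·1 + 9·2 + 2·0 = 42
D has the highest Borda score (42).

D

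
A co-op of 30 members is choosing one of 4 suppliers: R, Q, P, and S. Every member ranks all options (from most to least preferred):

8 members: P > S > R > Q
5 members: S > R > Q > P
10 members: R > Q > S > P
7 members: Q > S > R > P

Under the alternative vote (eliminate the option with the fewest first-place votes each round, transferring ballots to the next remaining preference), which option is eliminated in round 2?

Round 1: R 10, Q 7, P 8, S 5. Eliminate S.
Round 2: R 15, Q 7, P 8. Eliminate Q.

Q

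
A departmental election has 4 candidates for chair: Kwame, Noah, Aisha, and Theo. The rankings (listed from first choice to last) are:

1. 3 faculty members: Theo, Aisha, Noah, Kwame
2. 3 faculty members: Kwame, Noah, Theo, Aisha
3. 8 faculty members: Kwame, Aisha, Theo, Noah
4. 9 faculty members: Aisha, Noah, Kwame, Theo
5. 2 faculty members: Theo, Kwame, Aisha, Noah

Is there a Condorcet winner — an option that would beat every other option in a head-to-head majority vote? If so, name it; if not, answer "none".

Kwame

Kwame vs Noah: 13–12 for Kwame.
Kwame vs Aisha: 13–12 for Kwame.
Kwame vs Theo: 20–5 for Kwame.
Kwame beats every other option head-to-head.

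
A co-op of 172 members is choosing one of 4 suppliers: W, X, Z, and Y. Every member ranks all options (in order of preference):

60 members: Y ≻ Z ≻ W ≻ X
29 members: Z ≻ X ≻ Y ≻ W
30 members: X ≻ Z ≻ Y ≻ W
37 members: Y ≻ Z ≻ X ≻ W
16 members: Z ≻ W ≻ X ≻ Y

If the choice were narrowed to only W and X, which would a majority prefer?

Voters preferring W to X: 76; preferring X to W: 96.
X wins the head-to-head.

X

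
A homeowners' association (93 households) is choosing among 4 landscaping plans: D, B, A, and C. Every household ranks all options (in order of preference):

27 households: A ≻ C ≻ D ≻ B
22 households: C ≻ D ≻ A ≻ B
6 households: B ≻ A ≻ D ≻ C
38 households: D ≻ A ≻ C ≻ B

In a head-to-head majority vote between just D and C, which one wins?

C

Voters preferring D to C: 44; preferring C to D: 49.
C wins the head-to-head.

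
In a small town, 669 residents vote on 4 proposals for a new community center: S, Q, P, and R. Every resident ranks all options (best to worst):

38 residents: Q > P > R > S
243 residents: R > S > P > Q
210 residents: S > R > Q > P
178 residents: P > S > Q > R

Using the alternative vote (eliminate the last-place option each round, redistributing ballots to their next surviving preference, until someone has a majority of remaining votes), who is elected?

R

Round 1: S 210, Q 38, P 178, R 243. Eliminate Q.
Round 2: S 210, P 216, R 243. Eliminate S.
Round 3: P 216, R 453. R has a majority.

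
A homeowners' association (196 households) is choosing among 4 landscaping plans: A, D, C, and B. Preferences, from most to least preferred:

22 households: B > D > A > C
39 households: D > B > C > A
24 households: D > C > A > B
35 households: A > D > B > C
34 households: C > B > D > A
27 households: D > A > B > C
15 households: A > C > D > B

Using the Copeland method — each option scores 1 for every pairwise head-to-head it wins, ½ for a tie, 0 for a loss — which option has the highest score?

D

A: beats C and B; loses to D → score 2.
D: beats A, C, and B → score 3.
C: loses to A, D, and B → score 0.
B: beats C; loses to A and D → score 1.
D has the best pairwise record.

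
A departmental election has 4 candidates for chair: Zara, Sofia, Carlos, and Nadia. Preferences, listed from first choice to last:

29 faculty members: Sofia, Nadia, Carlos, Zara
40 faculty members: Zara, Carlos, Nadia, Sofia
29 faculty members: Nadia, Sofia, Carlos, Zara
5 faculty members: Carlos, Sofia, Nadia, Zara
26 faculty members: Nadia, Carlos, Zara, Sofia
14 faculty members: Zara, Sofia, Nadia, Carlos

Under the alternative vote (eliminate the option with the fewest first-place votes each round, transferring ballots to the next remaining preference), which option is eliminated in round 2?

Sofia

Round 1: Zara 54, Sofia 29, Carlos 5, Nadia 55. Eliminate Carlos.
Round 2: Zara 54, Sofia 34, Nadia 55. Eliminate Sofia.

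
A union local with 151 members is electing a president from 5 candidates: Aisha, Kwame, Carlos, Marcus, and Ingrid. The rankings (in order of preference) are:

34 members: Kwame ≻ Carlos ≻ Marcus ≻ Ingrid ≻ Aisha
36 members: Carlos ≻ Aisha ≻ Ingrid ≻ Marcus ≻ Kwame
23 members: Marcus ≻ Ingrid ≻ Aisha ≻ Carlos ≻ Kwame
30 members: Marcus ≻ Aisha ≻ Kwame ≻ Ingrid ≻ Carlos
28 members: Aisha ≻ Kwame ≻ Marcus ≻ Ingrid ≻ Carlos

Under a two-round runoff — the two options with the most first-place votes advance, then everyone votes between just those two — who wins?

Marcus

Round 1 first-place votes: Aisha 28, Kwame 34, Carlos 36, Marcus 53, Ingrid 0.
Marcus and Carlos advance.
Runoff: Marcus is preferred to Carlos by 81 voters; Carlos by 70.
Marcus wins the runoff.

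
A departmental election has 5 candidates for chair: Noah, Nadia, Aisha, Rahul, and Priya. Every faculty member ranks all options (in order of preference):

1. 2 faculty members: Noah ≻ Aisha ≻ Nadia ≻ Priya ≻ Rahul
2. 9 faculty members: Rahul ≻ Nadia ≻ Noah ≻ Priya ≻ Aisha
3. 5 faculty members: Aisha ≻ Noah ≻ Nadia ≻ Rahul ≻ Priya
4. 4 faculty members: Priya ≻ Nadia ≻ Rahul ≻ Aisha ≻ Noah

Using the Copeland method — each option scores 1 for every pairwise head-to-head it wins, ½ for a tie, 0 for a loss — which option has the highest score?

Nadia

Noah: beats Aisha and Priya; loses to Nadia and Rahul → score 2.
Nadia: beats Noah, Aisha, Rahul, and Priya → score 4.
Aisha: loses to Noah, Nadia, Rahul, and Priya → score 0.
Rahul: beats Noah, Aisha, and Priya; loses to Nadia → score 3.
Priya: beats Aisha; loses to Noah, Nadia, and Rahul → score 1.
Nadia has the best pairwise record.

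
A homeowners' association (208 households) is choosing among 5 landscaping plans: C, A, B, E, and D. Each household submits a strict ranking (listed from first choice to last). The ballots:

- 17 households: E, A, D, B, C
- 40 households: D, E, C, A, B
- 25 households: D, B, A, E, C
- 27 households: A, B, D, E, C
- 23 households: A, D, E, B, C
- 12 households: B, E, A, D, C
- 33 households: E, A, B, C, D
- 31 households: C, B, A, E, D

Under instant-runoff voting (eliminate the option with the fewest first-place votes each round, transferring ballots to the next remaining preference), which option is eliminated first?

B

Round 1: C 31, A 50, B 12, E 50, D 65. Eliminate B.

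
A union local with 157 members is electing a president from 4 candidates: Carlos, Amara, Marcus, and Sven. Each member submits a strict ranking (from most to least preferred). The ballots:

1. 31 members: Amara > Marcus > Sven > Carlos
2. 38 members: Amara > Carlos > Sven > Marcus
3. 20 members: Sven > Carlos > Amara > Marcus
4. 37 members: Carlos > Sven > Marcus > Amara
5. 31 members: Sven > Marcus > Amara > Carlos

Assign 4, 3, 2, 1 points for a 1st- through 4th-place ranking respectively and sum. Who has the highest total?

Sven

Carlos: 31·1 + 38·3 + 20·3 + 37·4 + 31·1 = 384
Amara: 31·4 + 38·4 + 20·2 + 37·1 + 31·2 = 415
Marcus: 31·3 + 38·1 + 20·1 + 37·2 + 31·3 = 318
Sven: 31·2 + 38·2 + 20·4 + 37·3 + 31·4 = 453
Sven has the highest Borda score (453).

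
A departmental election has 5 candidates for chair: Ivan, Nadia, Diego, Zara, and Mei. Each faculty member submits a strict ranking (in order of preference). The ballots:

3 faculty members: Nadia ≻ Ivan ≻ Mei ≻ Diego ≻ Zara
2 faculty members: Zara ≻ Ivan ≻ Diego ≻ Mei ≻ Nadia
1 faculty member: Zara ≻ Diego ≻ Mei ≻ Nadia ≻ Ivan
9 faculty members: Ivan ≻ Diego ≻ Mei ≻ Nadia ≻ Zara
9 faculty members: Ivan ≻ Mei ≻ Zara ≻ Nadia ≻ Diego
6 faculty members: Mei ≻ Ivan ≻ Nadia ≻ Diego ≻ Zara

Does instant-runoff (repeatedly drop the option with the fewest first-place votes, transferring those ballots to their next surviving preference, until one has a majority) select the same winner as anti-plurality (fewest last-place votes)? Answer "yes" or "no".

no

Instant-runoff — R1 Ivan 18, Nadia 3, Diego 0, Zara 3, Mei 6 (Ivan winner). Winner: Ivan.
Anti-plurality — last-place votes: Ivan 1, Nadia 2, Diego 9, Zara 18, Mei 0. Winner: Mei.
The two methods disagree.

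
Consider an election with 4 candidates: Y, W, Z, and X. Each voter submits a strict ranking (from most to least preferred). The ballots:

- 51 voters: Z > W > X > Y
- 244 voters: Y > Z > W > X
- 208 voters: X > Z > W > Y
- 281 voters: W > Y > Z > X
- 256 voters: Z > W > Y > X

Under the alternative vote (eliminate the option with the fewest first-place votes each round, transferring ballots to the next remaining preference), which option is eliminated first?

X

Round 1: Y 244, W 281, Z 307, X 208. Eliminate X.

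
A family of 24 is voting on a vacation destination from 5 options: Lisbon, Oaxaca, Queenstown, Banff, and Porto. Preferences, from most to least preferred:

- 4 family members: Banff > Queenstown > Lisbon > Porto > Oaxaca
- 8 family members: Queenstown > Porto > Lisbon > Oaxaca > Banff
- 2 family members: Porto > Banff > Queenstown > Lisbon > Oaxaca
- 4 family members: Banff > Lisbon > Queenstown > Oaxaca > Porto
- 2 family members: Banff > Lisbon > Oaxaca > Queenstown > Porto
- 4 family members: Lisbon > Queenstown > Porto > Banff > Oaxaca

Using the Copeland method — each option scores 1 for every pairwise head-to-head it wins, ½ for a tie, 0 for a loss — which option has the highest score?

Queenstown

Lisbon: beats Oaxaca and Porto; ties Banff; loses to Queenstown → score 2.5.
Oaxaca: loses to Lisbon, Queenstown, Banff, and Porto → score 0.
Queenstown: beats Lisbon, Oaxaca, and Porto; ties Banff → score 3.5.
Banff: beats Oaxaca; ties Lisbon and Queenstown; loses to Porto → score 2.
Porto: beats Oaxaca and Banff; loses to Lisbon and Queenstown → score 2.
Queenstown has the best pairwise record.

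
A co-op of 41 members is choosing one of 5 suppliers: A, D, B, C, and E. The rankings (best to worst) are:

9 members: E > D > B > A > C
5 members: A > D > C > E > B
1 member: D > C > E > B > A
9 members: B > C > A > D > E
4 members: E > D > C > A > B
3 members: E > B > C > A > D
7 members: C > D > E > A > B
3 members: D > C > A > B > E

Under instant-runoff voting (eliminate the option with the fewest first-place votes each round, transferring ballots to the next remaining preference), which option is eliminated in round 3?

B

Round 1: A 5, D 4, B 9, C 7, E 16. Eliminate D.
Round 2: A 5, B 9, C 11, E 16. Eliminate A.
Round 3: B 9, C 16, E 16. Eliminate B.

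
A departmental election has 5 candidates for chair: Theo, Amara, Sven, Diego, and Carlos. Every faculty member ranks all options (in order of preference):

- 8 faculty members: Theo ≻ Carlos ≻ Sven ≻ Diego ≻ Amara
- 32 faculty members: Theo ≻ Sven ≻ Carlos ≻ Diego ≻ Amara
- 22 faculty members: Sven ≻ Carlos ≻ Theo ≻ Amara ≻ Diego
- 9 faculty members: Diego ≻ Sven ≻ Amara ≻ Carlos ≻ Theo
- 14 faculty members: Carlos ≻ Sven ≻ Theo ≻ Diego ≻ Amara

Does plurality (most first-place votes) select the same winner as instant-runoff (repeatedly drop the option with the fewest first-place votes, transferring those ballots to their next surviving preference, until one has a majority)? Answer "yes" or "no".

no

Plurality — first-place votes: Theo 40, Amara 0, Sven 22, Diego 9, Carlos 14. Winner: Theo.
Instant-runoff — R1 Theo 40, Amara 0, Sven 22, Diego 9, Carlos 14 (Amara out); R2 Theo 40, Sven 22, Diego 9, Carlos 14 (Diego out); R3 Theo 40, Sven 31, Carlos 14 (Carlos out); R4 Theo 40, Sven 45 (Sven winner). Winner: Sven.
The two methods disagree.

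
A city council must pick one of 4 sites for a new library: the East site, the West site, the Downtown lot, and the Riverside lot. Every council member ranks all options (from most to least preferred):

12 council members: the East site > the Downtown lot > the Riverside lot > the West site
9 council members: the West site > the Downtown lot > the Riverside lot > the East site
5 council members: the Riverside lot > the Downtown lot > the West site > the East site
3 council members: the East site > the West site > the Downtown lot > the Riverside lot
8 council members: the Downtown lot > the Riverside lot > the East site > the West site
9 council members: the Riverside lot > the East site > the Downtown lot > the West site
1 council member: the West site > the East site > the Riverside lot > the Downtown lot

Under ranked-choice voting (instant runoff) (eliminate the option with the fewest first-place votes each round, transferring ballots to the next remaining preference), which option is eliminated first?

Round 1: the East site 15, the West site 10, the Downtown lot 8, the Riverside lot 14. Eliminate the Downtown lot.

the Downtown lot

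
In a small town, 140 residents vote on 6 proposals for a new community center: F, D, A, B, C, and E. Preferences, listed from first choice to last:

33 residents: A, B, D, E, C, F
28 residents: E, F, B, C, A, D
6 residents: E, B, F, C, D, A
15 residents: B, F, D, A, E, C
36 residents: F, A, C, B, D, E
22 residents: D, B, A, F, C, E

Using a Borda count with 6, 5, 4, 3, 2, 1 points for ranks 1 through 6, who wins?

F: 33·1 + 28·5 + 6·4 + 15·5 + 36·6 + 22·3 = 554
D: 33·4 + 28·1 + 6·2 + 15·4 + 36·2 + 22·6 = 436
A: 33·6 + 28·2 + 6·1 + 15·3 + 36·5 + 22·4 = 573
B: 33·5 + 28·4 + 6·5 + 15·6 + 36·3 + 22·5 = 615
C: 33·2 + 28·3 + 6·3 + 15·1 + 36·4 + 22·2 = 371
E: 33·3 + 28·6 + 6·6 + 15·2 + 36·1 + 22·1 = 391
B has the highest Borda score (615).

B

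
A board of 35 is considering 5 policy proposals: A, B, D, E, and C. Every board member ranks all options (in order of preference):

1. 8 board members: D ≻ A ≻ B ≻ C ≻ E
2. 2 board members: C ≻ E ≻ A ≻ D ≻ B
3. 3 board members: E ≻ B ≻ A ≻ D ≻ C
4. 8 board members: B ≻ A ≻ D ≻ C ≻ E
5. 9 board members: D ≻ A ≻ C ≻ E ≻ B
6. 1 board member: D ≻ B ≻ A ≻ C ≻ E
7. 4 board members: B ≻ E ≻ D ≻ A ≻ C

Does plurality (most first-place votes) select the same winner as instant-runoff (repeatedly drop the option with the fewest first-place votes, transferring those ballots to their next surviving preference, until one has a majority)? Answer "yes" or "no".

yes

Plurality — first-place votes: A 0, B 12, D 18, E 3, C 2. Winner: D.
Instant-runoff — R1 A 0, B 12, D 18, E 3, C 2 (D winner). Winner: D.
The two methods agree.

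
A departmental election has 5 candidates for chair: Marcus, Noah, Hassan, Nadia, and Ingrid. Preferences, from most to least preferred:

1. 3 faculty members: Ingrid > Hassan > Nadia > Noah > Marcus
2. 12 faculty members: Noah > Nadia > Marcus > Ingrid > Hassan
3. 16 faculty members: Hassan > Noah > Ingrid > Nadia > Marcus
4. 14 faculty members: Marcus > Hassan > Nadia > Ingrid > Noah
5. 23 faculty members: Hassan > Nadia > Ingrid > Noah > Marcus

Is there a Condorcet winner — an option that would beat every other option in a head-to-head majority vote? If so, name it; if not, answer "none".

Hassan

Hassan vs Marcus: 42–26 for Hassan.
Hassan vs Noah: 56–12 for Hassan.
Hassan vs Nadia: 56–12 for Hassan.
Hassan vs Ingrid: 53–15 for Hassan.
Hassan beats every other option head-to-head.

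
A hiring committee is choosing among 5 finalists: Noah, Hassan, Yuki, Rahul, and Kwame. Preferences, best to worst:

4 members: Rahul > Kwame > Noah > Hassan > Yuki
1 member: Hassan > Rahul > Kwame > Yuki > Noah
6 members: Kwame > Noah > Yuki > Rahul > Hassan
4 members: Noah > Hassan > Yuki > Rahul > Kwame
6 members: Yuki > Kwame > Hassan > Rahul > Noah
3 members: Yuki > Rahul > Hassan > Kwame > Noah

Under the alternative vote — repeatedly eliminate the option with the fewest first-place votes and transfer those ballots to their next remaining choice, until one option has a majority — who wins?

Round 1: Noah 4, Hassan 1, Yuki 9, Rahul 4, Kwame 6. Eliminate Hassan.
Round 2: Noah 4, Yuki 9, Rahul 5, Kwame 6. Eliminate Noah.
Round 3: Yuki 13, Rahul 5, Kwame 6. Yuki has a majority.

Yuki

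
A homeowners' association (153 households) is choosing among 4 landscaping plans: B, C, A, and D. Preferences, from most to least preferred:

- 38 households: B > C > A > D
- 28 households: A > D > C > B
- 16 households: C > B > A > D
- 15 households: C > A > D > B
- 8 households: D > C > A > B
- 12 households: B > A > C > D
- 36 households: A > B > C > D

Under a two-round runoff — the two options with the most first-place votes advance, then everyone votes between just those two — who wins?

A

Round 1 first-place votes: B 50, C 31, A 64, D 8.
A and B advance.
Runoff: A is preferred to B by 87 voters; B by 66.
A wins the runoff.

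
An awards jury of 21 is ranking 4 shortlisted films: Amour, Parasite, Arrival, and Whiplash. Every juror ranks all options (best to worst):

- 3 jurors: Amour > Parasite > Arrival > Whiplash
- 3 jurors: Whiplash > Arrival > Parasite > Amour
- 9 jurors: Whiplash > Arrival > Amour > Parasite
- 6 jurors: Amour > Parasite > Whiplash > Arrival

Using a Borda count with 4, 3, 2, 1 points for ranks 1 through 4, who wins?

Whiplash

Amour: 3·4 + 3·1 + 9·2 + 6·4 = 57
Parasite: 3·3 + 3·2 + 9·1 + 6·3 = 42
Arrival: 3·2 + 3·3 + 9·3 + 6·1 = 48
Whiplash: 3·1 + 3·4 + 9·4 + 6·2 = 63
Whiplash has the highest Borda score (63).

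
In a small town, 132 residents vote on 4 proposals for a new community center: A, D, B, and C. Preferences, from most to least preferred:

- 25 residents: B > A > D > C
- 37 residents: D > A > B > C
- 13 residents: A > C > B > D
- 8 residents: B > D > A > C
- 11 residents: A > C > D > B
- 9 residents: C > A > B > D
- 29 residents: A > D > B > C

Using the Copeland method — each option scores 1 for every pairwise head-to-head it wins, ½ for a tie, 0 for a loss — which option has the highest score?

A

A: beats D, B, and C → score 3.
D: beats B and C; loses to A → score 2.
B: beats C; loses to A and D → score 1.
C: loses to A, D, and B → score 0.
A has the best pairwise record.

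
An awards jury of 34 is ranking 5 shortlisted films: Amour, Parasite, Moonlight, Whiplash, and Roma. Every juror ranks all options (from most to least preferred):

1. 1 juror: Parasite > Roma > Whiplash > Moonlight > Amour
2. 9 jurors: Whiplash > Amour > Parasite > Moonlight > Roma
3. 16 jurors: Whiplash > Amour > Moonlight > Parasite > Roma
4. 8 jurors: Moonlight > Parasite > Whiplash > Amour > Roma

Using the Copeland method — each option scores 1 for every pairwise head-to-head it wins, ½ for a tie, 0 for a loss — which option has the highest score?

Amour: beats Parasite, Moonlight, and Roma; loses to Whiplash → score 3.
Parasite: beats Roma; loses to Amour, Moonlight, and Whiplash → score 1.
Moonlight: beats Parasite and Roma; loses to Amour and Whiplash → score 2.
Whiplash: beats Amour, Parasite, Moonlight, and Roma → score 4.
Roma: loses to Amour, Parasite, Moonlight, and Whiplash → score 0.
Whiplash has the best pairwise record.

Whiplash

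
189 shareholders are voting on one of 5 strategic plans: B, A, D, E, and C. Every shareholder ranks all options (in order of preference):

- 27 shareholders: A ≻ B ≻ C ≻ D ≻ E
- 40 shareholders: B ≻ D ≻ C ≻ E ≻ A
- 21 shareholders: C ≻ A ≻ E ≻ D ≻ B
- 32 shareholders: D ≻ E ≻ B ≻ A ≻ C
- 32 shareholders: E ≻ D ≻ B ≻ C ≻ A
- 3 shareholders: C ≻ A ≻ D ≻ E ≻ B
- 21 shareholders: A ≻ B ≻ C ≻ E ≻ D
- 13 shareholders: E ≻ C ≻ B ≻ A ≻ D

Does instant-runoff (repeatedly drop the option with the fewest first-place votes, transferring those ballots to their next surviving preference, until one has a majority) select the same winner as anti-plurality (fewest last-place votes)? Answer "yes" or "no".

Instant-runoff — R1 B 40, A 48, D 32, E 45, C 24 (C out); R2 B 40, A 72, D 32, E 45 (D out); R3 B 40, A 72, E 77 (B out); R4 A 72, E 117 (E winner). Winner: E.
Anti-plurality — last-place votes: B 24, A 72, D 34, E 27, C 32. Winner: B.
The two methods disagree.

no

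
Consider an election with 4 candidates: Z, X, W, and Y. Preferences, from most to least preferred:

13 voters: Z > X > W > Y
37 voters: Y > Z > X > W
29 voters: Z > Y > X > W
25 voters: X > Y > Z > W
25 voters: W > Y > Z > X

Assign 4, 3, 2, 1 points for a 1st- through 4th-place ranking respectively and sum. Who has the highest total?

Y

Z: 13·4 + 37·3 + 29·4 + 25·2 + 25·2 = 379
X: 13·3 + 37·2 + 29·2 + 25·4 + 25·1 = 296
W: 13·2 + 37·1 + 29·1 + 25·1 + 25·4 = 217
Y: 13·1 + 37·4 + 29·3 + 25·3 + 25·3 = 398
Y has the highest Borda score (398).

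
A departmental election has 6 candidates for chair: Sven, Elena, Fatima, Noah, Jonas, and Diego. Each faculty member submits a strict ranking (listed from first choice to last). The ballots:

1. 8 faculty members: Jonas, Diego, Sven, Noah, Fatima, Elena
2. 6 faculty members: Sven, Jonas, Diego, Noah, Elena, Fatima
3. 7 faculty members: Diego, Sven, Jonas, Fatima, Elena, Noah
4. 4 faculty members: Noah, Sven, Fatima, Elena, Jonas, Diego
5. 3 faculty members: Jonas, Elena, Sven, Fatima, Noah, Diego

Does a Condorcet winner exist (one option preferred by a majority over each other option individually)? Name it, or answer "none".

none

Checking pairwise contests:
Diego beats Sven 15–13.
Sven beats Elena 25–3.
Sven beats Fatima 28–0.
Sven beats Noah 24–4.
Sven beats Jonas 17–11.
Jonas beats Diego 21–7.
Every option loses at least one head-to-head, so there is no Condorcet winner.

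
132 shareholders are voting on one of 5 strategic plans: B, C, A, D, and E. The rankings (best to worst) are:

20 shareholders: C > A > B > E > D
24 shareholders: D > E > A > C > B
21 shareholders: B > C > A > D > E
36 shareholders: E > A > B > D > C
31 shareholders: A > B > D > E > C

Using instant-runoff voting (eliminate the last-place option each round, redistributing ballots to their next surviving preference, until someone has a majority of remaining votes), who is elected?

Round 1: B 21, C 20, A 31, D 24, E 36. Eliminate C.
Round 2: B 21, A 51, D 24, E 36. Eliminate B.
Round 3: A 72, D 24, E 36. A has a majority.

A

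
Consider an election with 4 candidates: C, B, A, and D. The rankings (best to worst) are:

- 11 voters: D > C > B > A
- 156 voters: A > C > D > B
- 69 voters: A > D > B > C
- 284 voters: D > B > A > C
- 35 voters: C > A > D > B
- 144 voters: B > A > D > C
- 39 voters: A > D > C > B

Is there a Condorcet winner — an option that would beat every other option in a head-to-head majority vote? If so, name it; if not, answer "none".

Checking pairwise contests:
B beats C 497–241.
D beats B 594–144.
B beats A 439–299.
A beats D 443–295.
Every option loses at least one head-to-head, so there is no Condorcet winner.

none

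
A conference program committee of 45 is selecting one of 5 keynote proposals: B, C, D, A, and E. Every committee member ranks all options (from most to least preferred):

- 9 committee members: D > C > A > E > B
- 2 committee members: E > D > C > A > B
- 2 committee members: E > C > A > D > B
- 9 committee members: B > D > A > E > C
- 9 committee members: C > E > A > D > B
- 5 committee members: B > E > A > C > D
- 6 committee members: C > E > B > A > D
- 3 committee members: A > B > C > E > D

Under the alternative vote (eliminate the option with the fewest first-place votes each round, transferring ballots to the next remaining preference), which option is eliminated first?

Round 1: B 14, C 15, D 9, A 3, E 4. Eliminate A.

A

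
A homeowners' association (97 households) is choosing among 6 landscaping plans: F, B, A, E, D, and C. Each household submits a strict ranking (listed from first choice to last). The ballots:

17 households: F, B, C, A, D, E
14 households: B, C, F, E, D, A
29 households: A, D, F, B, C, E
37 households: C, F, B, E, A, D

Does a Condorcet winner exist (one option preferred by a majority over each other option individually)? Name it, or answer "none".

Checking pairwise contests:
C beats F 51–46.
F beats B 83–14.
F beats A 68–29.
F beats E 97–0.
F beats D 68–29.
B beats C 60–37.
Every option loses at least one head-to-head, so there is no Condorcet winner.

none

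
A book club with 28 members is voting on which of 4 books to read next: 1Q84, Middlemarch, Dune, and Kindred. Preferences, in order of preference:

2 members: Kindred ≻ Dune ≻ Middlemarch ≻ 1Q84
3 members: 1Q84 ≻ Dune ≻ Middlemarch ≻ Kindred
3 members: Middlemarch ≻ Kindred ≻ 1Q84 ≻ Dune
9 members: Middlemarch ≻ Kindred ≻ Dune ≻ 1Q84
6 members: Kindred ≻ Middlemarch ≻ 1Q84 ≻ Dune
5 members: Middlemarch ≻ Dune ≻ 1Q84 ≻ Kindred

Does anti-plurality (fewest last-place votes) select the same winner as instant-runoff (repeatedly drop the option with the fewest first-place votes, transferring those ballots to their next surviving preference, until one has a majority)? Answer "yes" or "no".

yes

Anti-plurality — last-place votes: 1Q84 11, Middlemarch 0, Dune 9, Kindred 8. Winner: Middlemarch.
Instant-runoff — R1 1Q84 3, Middlemarch 17, Dune 0, Kindred 8 (Middlemarch winner). Winner: Middlemarch.
The two methods agree.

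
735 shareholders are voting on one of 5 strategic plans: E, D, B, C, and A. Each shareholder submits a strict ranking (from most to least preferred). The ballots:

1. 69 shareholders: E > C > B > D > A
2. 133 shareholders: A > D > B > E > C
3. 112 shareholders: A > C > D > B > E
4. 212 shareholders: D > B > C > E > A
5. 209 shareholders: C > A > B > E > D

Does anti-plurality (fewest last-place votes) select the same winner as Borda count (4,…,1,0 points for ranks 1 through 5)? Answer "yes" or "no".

Anti-plurality — last-place votes: E 112, D 209, B 0, C 133, A 281. Winner: B.
Borda — scores: E 830, D 1540, B 1570, C 1803, A 1607. Winner: C.
The two methods disagree.

no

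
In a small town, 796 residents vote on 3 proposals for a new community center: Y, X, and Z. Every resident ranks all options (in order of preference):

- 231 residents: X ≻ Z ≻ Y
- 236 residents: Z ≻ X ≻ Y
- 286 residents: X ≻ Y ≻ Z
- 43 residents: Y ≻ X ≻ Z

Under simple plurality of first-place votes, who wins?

First-place votes: Y 43, X 517, Z 236.
X has the most first-place votes.

X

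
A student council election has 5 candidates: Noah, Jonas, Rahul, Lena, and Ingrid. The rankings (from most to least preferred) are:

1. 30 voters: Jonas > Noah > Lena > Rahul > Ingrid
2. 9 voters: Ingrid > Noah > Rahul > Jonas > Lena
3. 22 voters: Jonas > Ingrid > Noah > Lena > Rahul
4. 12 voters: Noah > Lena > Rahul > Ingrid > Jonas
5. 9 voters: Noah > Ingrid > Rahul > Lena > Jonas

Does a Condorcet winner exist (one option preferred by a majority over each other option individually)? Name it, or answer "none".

Jonas vs Noah: 52–30 for Jonas.
Jonas vs Rahul: 52–30 for Jonas.
Jonas vs Lena: 61–21 for Jonas.
Jonas vs Ingrid: 52–30 for Jonas.
Jonas beats every other option head-to-head.

Jonas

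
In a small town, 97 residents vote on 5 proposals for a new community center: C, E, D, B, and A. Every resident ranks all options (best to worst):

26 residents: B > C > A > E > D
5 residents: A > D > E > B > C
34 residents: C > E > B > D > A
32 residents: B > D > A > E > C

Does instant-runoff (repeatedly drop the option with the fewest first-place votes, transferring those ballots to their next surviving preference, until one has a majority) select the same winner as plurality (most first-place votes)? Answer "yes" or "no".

Instant-runoff — R1 C 34, E 0, D 0, B 58, A 5 (B winner). Winner: B.
Plurality — first-place votes: C 34, E 0, D 0, B 58, A 5. Winner: B.
The two methods agree.

yes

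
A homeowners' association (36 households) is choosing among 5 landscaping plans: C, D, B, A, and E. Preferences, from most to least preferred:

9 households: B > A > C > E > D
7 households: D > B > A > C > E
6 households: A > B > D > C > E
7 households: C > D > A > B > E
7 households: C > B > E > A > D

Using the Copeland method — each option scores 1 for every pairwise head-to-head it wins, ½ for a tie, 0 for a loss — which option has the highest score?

C: beats D and E; loses to B and A → score 2.
D: beats E; loses to C, B, and A → score 1.
B: beats C, D, A, and E → score 4.
A: beats C, D, and E; loses to B → score 3.
E: loses to C, D, B, and A → score 0.
B has the best pairwise record.

B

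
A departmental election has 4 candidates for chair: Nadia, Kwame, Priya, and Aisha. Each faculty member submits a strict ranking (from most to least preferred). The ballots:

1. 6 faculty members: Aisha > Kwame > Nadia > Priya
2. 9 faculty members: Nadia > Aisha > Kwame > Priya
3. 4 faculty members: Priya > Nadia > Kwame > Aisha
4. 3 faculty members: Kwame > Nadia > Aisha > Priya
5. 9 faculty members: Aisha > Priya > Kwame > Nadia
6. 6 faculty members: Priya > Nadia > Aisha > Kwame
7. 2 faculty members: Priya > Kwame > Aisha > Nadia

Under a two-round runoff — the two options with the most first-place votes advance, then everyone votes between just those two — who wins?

Round 1 first-place votes: Nadia 9, Kwame 3, Priya 12, Aisha 15.
Aisha and Priya advance.
Runoff: Aisha is preferred to Priya by 27 voters; Priya by 12.
Aisha wins the runoff.

Aisha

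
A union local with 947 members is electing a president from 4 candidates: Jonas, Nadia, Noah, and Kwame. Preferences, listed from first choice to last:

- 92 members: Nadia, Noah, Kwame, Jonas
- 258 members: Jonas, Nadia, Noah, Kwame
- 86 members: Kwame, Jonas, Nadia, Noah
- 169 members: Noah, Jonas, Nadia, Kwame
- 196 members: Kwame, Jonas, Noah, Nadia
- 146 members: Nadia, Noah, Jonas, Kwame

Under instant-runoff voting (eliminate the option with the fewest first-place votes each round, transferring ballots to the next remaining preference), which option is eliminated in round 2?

Nadia

Round 1: Jonas 258, Nadia 238, Noah 169, Kwame 282. Eliminate Noah.
Round 2: Jonas 427, Nadia 238, Kwame 282. Eliminate Nadia.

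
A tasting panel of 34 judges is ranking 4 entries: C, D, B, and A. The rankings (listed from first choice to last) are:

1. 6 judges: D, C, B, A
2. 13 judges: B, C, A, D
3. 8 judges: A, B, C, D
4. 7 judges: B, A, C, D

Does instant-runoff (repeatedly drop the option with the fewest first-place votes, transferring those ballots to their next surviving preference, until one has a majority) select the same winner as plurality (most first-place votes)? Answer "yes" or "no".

Instant-runoff — R1 C 0, D 6, B 20, A 8 (B winner). Winner: B.
Plurality — first-place votes: C 0, D 6, B 20, A 8. Winner: B.
The two methods agree.

yes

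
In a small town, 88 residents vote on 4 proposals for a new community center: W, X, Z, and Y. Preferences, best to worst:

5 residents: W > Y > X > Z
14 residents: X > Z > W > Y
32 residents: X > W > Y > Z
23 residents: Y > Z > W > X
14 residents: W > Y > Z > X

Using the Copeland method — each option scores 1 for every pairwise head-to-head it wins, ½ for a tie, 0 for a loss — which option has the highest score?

X

W: beats Z and Y; loses to X → score 2.
X: beats W, Z, and Y → score 3.
Z: loses to W, X, and Y → score 0.
Y: beats Z; loses to W and X → score 1.
X has the best pairwise record.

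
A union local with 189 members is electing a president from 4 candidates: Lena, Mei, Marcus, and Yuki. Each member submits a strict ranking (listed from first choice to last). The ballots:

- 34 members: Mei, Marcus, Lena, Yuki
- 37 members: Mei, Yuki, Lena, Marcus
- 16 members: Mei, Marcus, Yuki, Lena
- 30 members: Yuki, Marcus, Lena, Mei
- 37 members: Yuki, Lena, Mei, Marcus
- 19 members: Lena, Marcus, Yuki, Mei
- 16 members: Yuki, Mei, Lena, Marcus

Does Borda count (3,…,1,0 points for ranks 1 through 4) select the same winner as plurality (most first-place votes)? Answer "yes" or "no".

no

Borda — scores: Lena 248, Mei 330, Marcus 198, Yuki 358. Winner: Yuki.
Plurality — first-place votes: Lena 19, Mei 87, Marcus 0, Yuki 83. Winner: Mei.
The two methods disagree.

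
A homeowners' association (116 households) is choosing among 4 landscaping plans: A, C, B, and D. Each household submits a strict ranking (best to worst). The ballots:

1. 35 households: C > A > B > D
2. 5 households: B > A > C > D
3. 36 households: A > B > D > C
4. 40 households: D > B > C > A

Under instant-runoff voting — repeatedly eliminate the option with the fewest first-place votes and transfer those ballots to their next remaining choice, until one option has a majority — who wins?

Round 1: A 36, C 35, B 5, D 40. Eliminate B.
Round 2: A 41, C 35, D 40. Eliminate C.
Round 3: A 76, D 40. A has a majority.

A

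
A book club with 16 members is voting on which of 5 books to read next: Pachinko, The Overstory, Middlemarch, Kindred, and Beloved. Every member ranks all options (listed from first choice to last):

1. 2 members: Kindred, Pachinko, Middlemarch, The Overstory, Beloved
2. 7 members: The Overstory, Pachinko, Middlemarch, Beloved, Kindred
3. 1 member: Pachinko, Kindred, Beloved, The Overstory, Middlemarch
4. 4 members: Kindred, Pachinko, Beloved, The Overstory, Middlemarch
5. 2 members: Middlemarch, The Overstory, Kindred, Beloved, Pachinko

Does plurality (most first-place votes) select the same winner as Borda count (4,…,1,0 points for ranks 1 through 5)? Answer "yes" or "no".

Plurality — first-place votes: Pachinko 1, The Overstory 7, Middlemarch 2, Kindred 6, Beloved 0. Winner: The Overstory.
Borda — scores: Pachinko 43, The Overstory 41, Middlemarch 26, Kindred 31, Beloved 19. Winner: Pachinko.
The two methods disagree.

no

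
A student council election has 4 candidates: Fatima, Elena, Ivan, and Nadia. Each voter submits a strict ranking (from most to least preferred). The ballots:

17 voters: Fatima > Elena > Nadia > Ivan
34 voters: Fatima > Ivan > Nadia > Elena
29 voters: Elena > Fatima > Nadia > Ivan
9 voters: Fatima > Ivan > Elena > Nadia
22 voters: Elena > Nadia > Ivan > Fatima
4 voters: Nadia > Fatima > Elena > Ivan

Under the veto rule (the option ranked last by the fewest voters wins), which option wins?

Nadia

Last-place votes: Fatima 22, Elena 34, Ivan 50, Nadia 9.
Nadia is ranked last by the fewest voters, so Nadia wins.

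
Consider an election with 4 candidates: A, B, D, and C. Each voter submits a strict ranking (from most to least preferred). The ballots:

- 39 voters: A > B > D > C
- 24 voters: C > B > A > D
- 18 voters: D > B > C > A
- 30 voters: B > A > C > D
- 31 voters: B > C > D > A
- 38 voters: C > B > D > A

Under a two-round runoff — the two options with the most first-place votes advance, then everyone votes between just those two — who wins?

B

Round 1 first-place votes: A 39, B 61, D 18, C 62.
C and B advance.
Runoff: C is preferred to B by 62 voters; B by 118.
B wins the runoff.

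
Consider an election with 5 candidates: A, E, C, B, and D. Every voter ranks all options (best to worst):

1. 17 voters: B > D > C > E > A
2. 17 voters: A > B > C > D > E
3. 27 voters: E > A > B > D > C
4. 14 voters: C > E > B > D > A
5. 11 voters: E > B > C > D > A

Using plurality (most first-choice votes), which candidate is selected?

First-place votes: A 17, E 38, C 14, B 17, D 0.
E has the most first-place votes.

E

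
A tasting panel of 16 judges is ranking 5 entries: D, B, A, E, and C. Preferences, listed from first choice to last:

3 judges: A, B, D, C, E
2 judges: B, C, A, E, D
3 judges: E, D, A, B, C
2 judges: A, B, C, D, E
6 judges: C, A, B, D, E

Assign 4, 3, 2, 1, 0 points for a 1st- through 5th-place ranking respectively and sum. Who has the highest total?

A

D: 3·2 + 2·0 + 3·3 + 2·1 + 6·1 = 23
B: 3·3 + 2·4 + 3·1 + 2·3 + 6·2 = 38
A: 3·4 + 2·2 + 3·2 + 2·4 + 6·3 = 48
E: 3·0 + 2·1 + 3·4 + 2·0 + 6·0 = 14
C: 3·1 + 2·3 + 3·0 + 2·2 + 6·4 = 37
A has the highest Borda score (48).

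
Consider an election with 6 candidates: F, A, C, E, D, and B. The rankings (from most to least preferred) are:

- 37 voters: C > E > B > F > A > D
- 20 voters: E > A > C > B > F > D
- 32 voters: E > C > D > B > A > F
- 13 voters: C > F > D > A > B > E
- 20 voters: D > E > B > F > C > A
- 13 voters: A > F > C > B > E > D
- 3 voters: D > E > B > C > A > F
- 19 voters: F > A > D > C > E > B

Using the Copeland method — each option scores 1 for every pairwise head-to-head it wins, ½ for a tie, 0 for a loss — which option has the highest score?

F: beats A and D; loses to C, E, and B → score 2.
A: beats D; loses to F, C, E, and B → score 1.
C: beats F, A, E, D, and B → score 5.
E: beats F, A, D, and B; loses to C → score 4.
D: beats B; loses to F, A, C, and E → score 1.
B: beats F and A; loses to C, E, and D → score 2.
C has the best pairwise record.

C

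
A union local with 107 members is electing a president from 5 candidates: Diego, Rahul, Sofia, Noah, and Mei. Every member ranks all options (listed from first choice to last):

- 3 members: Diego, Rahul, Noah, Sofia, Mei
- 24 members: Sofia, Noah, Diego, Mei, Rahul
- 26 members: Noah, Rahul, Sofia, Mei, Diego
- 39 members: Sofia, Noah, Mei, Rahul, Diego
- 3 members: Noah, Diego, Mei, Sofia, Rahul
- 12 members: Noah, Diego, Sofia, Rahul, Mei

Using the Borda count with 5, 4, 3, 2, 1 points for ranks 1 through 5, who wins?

Noah

Diego: 3·5 + 24·3 + 26·1 + 39·1 + 3·4 + 12·4 = 212
Rahul: 3·4 + 24·1 + 26·4 + 39·2 + 3·1 + 12·2 = 245
Sofia: 3·2 + 24·5 + 26·3 + 39·5 + 3·2 + 12·3 = 441
Noah: 3·3 + 24·4 + 26·5 + 39·4 + 3·5 + 12·5 = 466
Mei: 3·1 + 24·2 + 26·2 + 39·3 + 3·3 + 12·1 = 241
Noah has the highest Borda score (466).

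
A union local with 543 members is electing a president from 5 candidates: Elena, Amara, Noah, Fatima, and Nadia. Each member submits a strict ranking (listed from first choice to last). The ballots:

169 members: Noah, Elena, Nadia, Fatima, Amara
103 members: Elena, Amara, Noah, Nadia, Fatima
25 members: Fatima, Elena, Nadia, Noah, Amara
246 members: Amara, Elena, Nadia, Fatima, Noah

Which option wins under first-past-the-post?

First-place votes: Elena 103, Amara 246, Noah 169, Fatima 25, Nadia 0.
Amara has the most first-place votes.

Amara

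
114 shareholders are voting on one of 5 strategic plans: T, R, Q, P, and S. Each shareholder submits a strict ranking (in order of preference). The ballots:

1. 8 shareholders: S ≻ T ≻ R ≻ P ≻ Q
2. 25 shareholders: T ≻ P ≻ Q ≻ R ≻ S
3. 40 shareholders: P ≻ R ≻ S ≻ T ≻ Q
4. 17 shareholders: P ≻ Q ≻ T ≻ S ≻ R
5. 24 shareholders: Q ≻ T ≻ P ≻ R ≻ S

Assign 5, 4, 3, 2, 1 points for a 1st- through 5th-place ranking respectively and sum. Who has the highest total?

P

T: 8·4 + 25·5 + 40·2 + 17·3 + 24·4 = 384
R: 8·3 + 25·2 + 40·4 + 17·1 + 24·2 = 299
Q: 8·1 + 25·3 + 40·1 + 17·4 + 24·5 = 311
P: 8·2 + 25·4 + 40·5 + 17·5 + 24·3 = 473
S: 8·5 + 25·1 + 40·3 + 17·2 + 24·1 = 243
P has the highest Borda score (473).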